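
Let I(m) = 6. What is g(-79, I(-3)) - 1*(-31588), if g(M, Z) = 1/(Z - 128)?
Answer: 3853735/122 ≈ 31588.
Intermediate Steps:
g(M, Z) = 1/(-128 + Z)
g(-79, I(-3)) - 1*(-31588) = 1/(-128 + 6) - 1*(-31588) = 1/(-122) + 31588 = -1/122 + 31588 = 3853735/122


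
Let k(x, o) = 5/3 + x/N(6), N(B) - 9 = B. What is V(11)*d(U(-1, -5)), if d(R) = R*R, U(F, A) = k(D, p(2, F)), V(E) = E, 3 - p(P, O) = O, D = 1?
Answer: 7436/225 ≈ 33.049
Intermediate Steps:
p(P, O) = 3 - O
N(B) = 9 + B
k(x, o) = 5/3 + x/15 (k(x, o) = 5/3 + x/(9 + 6) = 5*(⅓) + x/15 = 5/3 + x*(1/15) = 5/3 + x/15)
U(F, A) = 26/15 (U(F, A) = 5/3 + (1/15)*1 = 5/3 + 1/15 = 26/15)
d(R) = R²
V(11)*d(U(-1, -5)) = 11*(26/15)² = 11*(676/225) = 7436/225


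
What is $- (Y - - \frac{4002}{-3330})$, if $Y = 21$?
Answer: $- \frac{10988}{555} \approx -19.798$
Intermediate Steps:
$- (Y - - \frac{4002}{-3330}) = - (21 - - \frac{4002}{-3330}) = - (21 - \left(-4002\right) \left(- \frac{1}{3330}\right)) = - (21 - \frac{667}{555}) = \left(-1\right) \frac{10988}{555} = - \frac{10988}{555}$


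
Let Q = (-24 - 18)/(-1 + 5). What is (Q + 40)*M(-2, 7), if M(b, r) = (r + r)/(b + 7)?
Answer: 413/5 ≈ 82.600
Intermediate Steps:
M(b, r) = 2*r/(7 + b) (M(b, r) = (2*r)/(7 + b) = 2*r/(7 + b))
Q = -21/2 (Q = -42/4 = -42*¼ = -21/2 ≈ -10.500)
(Q + 40)*M(-2, 7) = (-21/2 + 40)*(2*7/(7 - 2)) = 59*(2*7/5)/2 = 59*(2*7*(⅕))/2 = (59/2)*(14/5) = 413/5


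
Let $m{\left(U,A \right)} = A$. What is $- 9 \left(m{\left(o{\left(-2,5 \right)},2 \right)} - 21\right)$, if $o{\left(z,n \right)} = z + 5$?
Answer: $171$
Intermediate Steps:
$o{\left(z,n \right)} = 5 + z$
$- 9 \left(m{\left(o{\left(-2,5 \right)},2 \right)} - 21\right) = - 9 \left(2 - 21\right) = \left(-9\right) \left(-19\right) = 171$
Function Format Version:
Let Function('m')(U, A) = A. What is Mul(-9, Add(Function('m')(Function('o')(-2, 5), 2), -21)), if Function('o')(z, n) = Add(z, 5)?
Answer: 171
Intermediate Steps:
Function('o')(z, n) = Add(5, z)
Mul(-9, Add(Function('m')(Function('o')(-2, 5), 2), -21)) = Mul(-9, Add(2, -21)) = Mul(-9, -19) = 171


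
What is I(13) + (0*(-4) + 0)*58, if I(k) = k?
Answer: 13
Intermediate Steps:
I(13) + (0*(-4) + 0)*58 = 13 + (0*(-4) + 0)*58 = 13 + (0 + 0)*58 = 13 + 0*58 = 13 + 0 = 13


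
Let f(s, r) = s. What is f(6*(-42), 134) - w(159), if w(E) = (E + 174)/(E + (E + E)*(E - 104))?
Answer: -13357/53 ≈ -252.02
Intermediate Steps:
w(E) = (174 + E)/(E + 2*E*(-104 + E)) (w(E) = (174 + E)/(E + (2*E)*(-104 + E)) = (174 + E)/(E + 2*E*(-104 + E)))
f(6*(-42), 134) - w(159) = 6*(-42) - (174 + 159)/(159*(-207 + 2*159)) = -252 - 333/(159*(-207 + 318)) = -252 - 333/(159*111) = -252 - 1*1/53 = -252 - 1/53 = -13357/53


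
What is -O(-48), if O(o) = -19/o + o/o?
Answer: -67/48 ≈ -1.3958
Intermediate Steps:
O(o) = 1 - 19/o (O(o) = -19/o + 1 = 1 - 19/o)
-O(-48) = -(-19 - 48)/(-48) = -(-1)*(-67)/48 = -1*67/48 = -67/48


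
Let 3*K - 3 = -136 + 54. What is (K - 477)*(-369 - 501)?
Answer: 437900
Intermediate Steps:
K = -79/3 (K = 1 + (-136 + 54)/3 = 1 + (1/3)*(-82) = 1 - 82/3 = -79/3 ≈ -26.333)
(K - 477)*(-369 - 501) = (-79/3 - 477)*(-369 - 501) = -1510/3*(-870) = 437900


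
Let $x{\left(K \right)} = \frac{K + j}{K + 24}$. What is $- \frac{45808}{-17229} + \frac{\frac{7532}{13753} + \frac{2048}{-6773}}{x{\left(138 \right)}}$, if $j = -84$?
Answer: $\frac{5447921883956}{1604865309801} \approx 3.3946$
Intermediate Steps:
$x{\left(K \right)} = \frac{-84 + K}{24 + K}$ ($x{\left(K \right)} = \frac{K - 84}{K + 24} = \frac{-84 + K}{24 + K}$)
$- \frac{45808}{-17229} + \frac{\frac{7532}{13753} + \frac{2048}{-6773}}{x{\left(138 \right)}} = - \frac{45808}{-17229} + \frac{\frac{7532}{13753} + \frac{2048}{-6773}}{\frac{1}{24 + 138} \left(-84 + 138\right)} = \left(-45808\right) \left(- \frac{1}{17229}\right) + \frac{7532 \cdot \frac{1}{13753} + 2048 \left(- \frac{1}{6773}\right)}{\frac{1}{162} \cdot 54} = \frac{45808}{17229} + \frac{\frac{7532}{13753} - \frac{2048}{6773}}{\frac{1}{162} \cdot 54} = \frac{45808}{17229} + \frac{22848092 \frac{1}{\frac{1}{3}}}{93149069} = \frac{45808}{17229} + \frac{22848092}{93149069} \cdot 3 = \frac{45808}{17229} + \frac{68544276}{93149069} = \frac{5447921883956}{1604865309801}$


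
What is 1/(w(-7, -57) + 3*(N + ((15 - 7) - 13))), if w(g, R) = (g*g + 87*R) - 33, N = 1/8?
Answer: -8/39661 ≈ -0.00020171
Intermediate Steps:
N = ⅛ ≈ 0.12500
w(g, R) = -33 + g² + 87*R (w(g, R) = (g² + 87*R) - 33 = -33 + g² + 87*R)
1/(w(-7, -57) + 3*(N + ((15 - 7) - 13))) = 1/((-33 + (-7)² + 87*(-57)) + 3*(⅛ + ((15 - 7) - 13))) = 1/((-33 + 49 - 4959) + 3*(⅛ + (8 - 13))) = 1/(-4943 + 3*(⅛ - 5)) = 1/(-4943 + 3*(-39/8)) = 1/(-4943 - 117/8) = 1/(-39661/8) = -8/39661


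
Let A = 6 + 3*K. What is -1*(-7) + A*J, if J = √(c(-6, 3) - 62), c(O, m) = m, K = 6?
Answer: 7 + 24*I*√59 ≈ 7.0 + 184.35*I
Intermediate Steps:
A = 24 (A = 6 + 3*6 = 6 + 18 = 24)
J = I*√59 (J = √(3 - 62) = √(-59) = I*√59 ≈ 7.6811*I)
-1*(-7) + A*J = -1*(-7) + 24*(I*√59) = 7 + 24*I*√59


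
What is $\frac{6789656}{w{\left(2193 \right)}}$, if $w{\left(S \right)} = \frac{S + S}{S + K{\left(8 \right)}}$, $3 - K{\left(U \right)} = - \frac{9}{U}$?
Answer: $\frac{4972574313}{1462} \approx 3.4012 \cdot 10^{6}$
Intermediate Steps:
$K{\left(U \right)} = 3 + \frac{9}{U}$ ($K{\left(U \right)} = 3 - - \frac{9}{U} = 3 + \frac{9}{U}$)
$w{\left(S \right)} = \frac{2 S}{\frac{33}{8} + S}$ ($w{\left(S \right)} = \frac{S + S}{S + \left(3 + \frac{9}{8}\right)} = \frac{2 S}{S + \left(3 + 9 \cdot \frac{1}{8}\right)} = \frac{2 S}{S + \left(3 + \frac{9}{8}\right)} = \frac{2 S}{S + \frac{33}{8}} = \frac{2 S}{\frac{33}{8} + S}$)
$\frac{6789656}{w{\left(2193 \right)}} = \frac{6789656}{16 \cdot 2193 \frac{1}{33 + 8 \cdot 2193}} = \frac{6789656}{16 \cdot 2193 \frac{1}{33 + 17544}} = \frac{6789656}{16 \cdot 2193 \cdot \frac{1}{17577}} = \frac{6789656}{\frac{11696}{5859}} = 6789656 \cdot \frac{5859}{11696} = \frac{4972574313}{1462}$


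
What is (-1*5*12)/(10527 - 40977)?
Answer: 2/1015 ≈ 0.0019704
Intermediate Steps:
(-1*5*12)/(10527 - 40977) = -5*12/(-30450) = -60*(-1/30450) = 2/1015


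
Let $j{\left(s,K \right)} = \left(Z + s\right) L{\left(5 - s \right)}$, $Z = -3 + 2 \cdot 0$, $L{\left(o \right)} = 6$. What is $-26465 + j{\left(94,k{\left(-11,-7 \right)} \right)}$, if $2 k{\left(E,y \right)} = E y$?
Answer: $-25919$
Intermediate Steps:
$Z = -3$ ($Z = -3 + 0 = -3$)
$k{\left(E,y \right)} = \frac{E y}{2}$
$j{\left(s,K \right)} = -18 + 6 s$ ($j{\left(s,K \right)} = \left(-3 + s\right) 6 = -18 + 6 s$)
$-26465 + j{\left(94,k{\left(-11,-7 \right)} \right)} = -26465 + \left(-18 + 6 \cdot 94\right) = -26465 + \left(-18 + 564\right) = -26465 + 546 = -25919$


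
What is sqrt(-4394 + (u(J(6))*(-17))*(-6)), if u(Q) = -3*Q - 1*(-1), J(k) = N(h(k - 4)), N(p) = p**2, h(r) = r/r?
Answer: 11*I*sqrt(38) ≈ 67.809*I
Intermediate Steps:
h(r) = 1
J(k) = 1 (J(k) = 1**2 = 1)
u(Q) = 1 - 3*Q (u(Q) = -3*Q + 1 = 1 - 3*Q)
sqrt(-4394 + (u(J(6))*(-17))*(-6)) = sqrt(-4394 + ((1 - 3*1)*(-17))*(-6)) = sqrt(-4394 + ((1 - 3)*(-17))*(-6)) = sqrt(-4394 - 2*(-17)*(-6)) = sqrt(-4394 + 34*(-6)) = sqrt(-4394 - 204) = sqrt(-4598) = 11*I*sqrt(38)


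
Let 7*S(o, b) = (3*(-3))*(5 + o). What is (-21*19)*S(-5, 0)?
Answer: 0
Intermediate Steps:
S(o, b) = -45/7 - 9*o/7 (S(o, b) = ((3*(-3))*(5 + o))/7 = (-9*(5 + o))/7 = (-45 - 9*o)/7 = -45/7 - 9*o/7)
(-21*19)*S(-5, 0) = (-21*19)*(-45/7 - 9/7*(-5)) = -399*(-45/7 + 45/7) = -399*0 = 0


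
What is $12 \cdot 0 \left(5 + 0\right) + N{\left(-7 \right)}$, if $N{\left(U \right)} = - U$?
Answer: $7$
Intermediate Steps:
$12 \cdot 0 \left(5 + 0\right) + N{\left(-7 \right)} = 12 \cdot 0 \left(5 + 0\right) - -7 = 12 \cdot 0 \cdot 5 + 7 = 12 \cdot 0 + 7 = 0 + 7 = 7$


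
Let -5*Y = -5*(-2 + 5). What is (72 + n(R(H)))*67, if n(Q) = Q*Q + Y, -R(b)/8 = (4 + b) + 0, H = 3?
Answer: 215137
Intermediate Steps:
Y = 3 (Y = -(-1)*(-2 + 5) = -(-1)*3 = -⅕*(-15) = 3)
R(b) = -32 - 8*b (R(b) = -8*((4 + b) + 0) = -8*(4 + b) = -32 - 8*b)
n(Q) = 3 + Q² (n(Q) = Q*Q + 3 = Q² + 3 = 3 + Q²)
(72 + n(R(H)))*67 = (72 + (3 + (-32 - 8*3)²))*67 = (72 + (3 + (-32 - 24)²))*67 = (72 + (3 + (-56)²))*67 = (72 + (3 + 3136))*67 = (72 + 3139)*67 = 3211*67 = 215137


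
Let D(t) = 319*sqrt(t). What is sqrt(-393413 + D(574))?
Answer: sqrt(-393413 + 319*sqrt(574)) ≈ 621.1*I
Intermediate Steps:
sqrt(-393413 + D(574)) = sqrt(-393413 + 319*sqrt(574))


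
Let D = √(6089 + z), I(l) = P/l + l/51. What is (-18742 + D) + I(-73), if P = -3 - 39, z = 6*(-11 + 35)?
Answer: -69779653/3723 + √6233 ≈ -18664.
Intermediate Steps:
z = 144 (z = 6*24 = 144)
P = -42
I(l) = -42/l + l/51
D = √6233 (D = √(6089 + 144) = √6233 ≈ 78.949)
(-18742 + D) + I(-73) = (-18742 + √6233) + (-42/(-73) + (1/51)*(-73)) = (-18742 + √6233) + (-42*(-1/73) - 73/51) = (-18742 + √6233) + (42/73 - 73/51) = (-18742 + √6233) - 3187/3723 = -69779653/3723 + √6233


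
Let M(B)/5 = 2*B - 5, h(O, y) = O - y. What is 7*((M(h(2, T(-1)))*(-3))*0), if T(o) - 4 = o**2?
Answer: 0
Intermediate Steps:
T(o) = 4 + o**2
M(B) = -25 + 10*B (M(B) = 5*(2*B - 5) = 5*(-5 + 2*B) = -25 + 10*B)
7*((M(h(2, T(-1)))*(-3))*0) = 7*(((-25 + 10*(2 - (4 + (-1)**2)))*(-3))*0) = 7*(((-25 + 10*(2 - (4 + 1)))*(-3))*0) = 7*(((-25 + 10*(2 - 1*5))*(-3))*0) = 7*(((-25 + 10*(2 - 5))*(-3))*0) = 7*(((-25 + 10*(-3))*(-3))*0) = 7*(((-25 - 30)*(-3))*0) = 7*(-55*(-3)*0) = 7*(165*0) = 7*0 = 0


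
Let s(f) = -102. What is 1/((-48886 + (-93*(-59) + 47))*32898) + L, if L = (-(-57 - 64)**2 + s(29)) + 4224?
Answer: -15002135695825/1426194096 ≈ -10519.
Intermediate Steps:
L = -10519 (L = (-(-57 - 64)**2 - 102) + 4224 = (-1*(-121)**2 - 102) + 4224 = (-1*14641 - 102) + 4224 = (-14641 - 102) + 4224 = -14743 + 4224 = -10519)
1/((-48886 + (-93*(-59) + 47))*32898) + L = 1/((-48886 + (-93*(-59) + 47))*32898) - 10519 = (1/32898)/(-48886 + (5487 + 47)) - 10519 = (1/32898)/(-48886 + 5534) - 10519 = (1/32898)/(-43352) - 10519 = -1/43352*1/32898 - 10519 = -1/1426194096 - 10519 = -15002135695825/1426194096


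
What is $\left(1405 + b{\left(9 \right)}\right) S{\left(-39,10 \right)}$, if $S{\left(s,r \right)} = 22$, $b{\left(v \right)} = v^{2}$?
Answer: $32692$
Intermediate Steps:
$\left(1405 + b{\left(9 \right)}\right) S{\left(-39,10 \right)} = \left(1405 + 9^{2}\right) 22 = \left(1405 + 81\right) 22 = 1486 \cdot 22 = 32692$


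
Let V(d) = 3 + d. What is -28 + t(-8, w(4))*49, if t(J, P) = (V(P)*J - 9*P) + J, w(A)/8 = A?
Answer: -28252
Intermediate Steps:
w(A) = 8*A
t(J, P) = J - 9*P + J*(3 + P) (t(J, P) = ((3 + P)*J - 9*P) + J = (J*(3 + P) - 9*P) + J = (-9*P + J*(3 + P)) + J = J - 9*P + J*(3 + P))
-28 + t(-8, w(4))*49 = -28 + (-8 - 72*4 - 8*(3 + 8*4))*49 = -28 + (-8 - 9*32 - 8*(3 + 32))*49 = -28 + (-8 - 288 - 8*35)*49 = -28 + (-8 - 288 - 280)*49 = -28 - 576*49 = -28 - 28224 = -28252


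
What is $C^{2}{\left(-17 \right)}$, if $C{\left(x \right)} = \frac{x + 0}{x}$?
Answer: $1$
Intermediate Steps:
$C{\left(x \right)} = 1$ ($C{\left(x \right)} = \frac{x}{x} = 1$)
$C^{2}{\left(-17 \right)} = 1^{2} = 1$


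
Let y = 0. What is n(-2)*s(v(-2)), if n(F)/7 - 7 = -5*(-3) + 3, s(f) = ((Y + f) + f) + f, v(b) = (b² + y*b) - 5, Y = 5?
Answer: 350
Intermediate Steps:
v(b) = -5 + b² (v(b) = (b² + 0*b) - 5 = (b² + 0) - 5 = b² - 5 = -5 + b²)
s(f) = 5 + 3*f (s(f) = ((5 + f) + f) + f = (5 + 2*f) + f = 5 + 3*f)
n(F) = 175 (n(F) = 49 + 7*(-5*(-3) + 3) = 49 + 7*(15 + 3) = 49 + 7*18 = 49 + 126 = 175)
n(-2)*s(v(-2)) = 175*(5 + 3*(-5 + (-2)²)) = 175*(5 + 3*(-5 + 4)) = 175*(5 + 3*(-1)) = 175*(5 - 3) = 175*2 = 350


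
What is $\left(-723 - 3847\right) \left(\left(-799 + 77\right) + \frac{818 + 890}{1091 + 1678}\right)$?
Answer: $\frac{9128620700}{2769} \approx 3.2967 \cdot 10^{6}$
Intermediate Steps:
$\left(-723 - 3847\right) \left(\left(-799 + 77\right) + \frac{818 + 890}{1091 + 1678}\right) = - 4570 \left(-722 + \frac{1708}{2769}\right) = \left(-4570\right) \left(- \frac{1997510}{2769}\right) = \frac{9128620700}{2769}$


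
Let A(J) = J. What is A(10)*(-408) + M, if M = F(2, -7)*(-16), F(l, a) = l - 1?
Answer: -4096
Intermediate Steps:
F(l, a) = -1 + l
M = -16 (M = (-1 + 2)*(-16) = 1*(-16) = -16)
A(10)*(-408) + M = 10*(-408) - 16 = -4080 - 16 = -4096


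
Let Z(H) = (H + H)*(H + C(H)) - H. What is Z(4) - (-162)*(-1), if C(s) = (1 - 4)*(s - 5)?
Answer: -110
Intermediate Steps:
C(s) = 15 - 3*s (C(s) = -3*(-5 + s) = 15 - 3*s)
Z(H) = -H + 2*H*(15 - 2*H) (Z(H) = (H + H)*(H + (15 - 3*H)) - H = (2*H)*(15 - 2*H) - H = 2*H*(15 - 2*H) - H = -H + 2*H*(15 - 2*H))
Z(4) - (-162)*(-1) = 4*(29 - 4*4) - (-162)*(-1) = 4*(29 - 16) - 81*2 = 4*13 - 162 = 52 - 162 = -110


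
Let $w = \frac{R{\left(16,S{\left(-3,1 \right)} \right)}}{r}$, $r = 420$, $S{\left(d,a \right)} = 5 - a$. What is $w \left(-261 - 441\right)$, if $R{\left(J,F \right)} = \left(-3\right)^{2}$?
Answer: $- \frac{1053}{70} \approx -15.043$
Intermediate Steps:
$R{\left(J,F \right)} = 9$
$w = \frac{3}{140}$ ($w = \frac{9}{420} = 9 \cdot \frac{1}{420} = \frac{3}{140} \approx 0.021429$)
$w \left(-261 - 441\right) = \frac{3 \left(-261 - 441\right)}{140} = \frac{3}{140} \left(-702\right) = - \frac{1053}{70}$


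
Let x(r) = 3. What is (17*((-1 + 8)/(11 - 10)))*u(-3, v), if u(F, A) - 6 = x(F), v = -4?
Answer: 1071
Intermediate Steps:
u(F, A) = 9 (u(F, A) = 6 + 3 = 9)
(17*((-1 + 8)/(11 - 10)))*u(-3, v) = (17*((-1 + 8)/(11 - 10)))*9 = (17*(7/1))*9 = (17*(7*1))*9 = (17*7)*9 = 119*9 = 1071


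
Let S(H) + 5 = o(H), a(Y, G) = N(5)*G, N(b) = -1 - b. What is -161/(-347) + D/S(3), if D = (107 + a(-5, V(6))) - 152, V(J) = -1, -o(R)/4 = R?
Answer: 16270/5899 ≈ 2.7581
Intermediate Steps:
o(R) = -4*R
a(Y, G) = -6*G (a(Y, G) = (-1 - 1*5)*G = (-1 - 5)*G = -6*G)
D = -39 (D = (107 - 6*(-1)) - 152 = (107 + 6) - 152 = 113 - 152 = -39)
S(H) = -5 - 4*H
-161/(-347) + D/S(3) = -161/(-347) - 39/(-5 - 4*3) = -161*(-1/347) - 39/(-5 - 12) = 161/347 - 39/(-17) = 161/347 - 39*(-1/17) = 161/347 + 39/17 = 16270/5899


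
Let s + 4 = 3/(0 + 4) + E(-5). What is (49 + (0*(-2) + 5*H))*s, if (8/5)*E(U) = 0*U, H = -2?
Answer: -507/4 ≈ -126.75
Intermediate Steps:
E(U) = 0 (E(U) = 5*(0*U)/8 = (5/8)*0 = 0)
s = -13/4 (s = -4 + (3/(0 + 4) + 0) = -4 + (3/4 + 0) = -4 + 3/4 = -13/4 ≈ -3.2500)
(49 + (0*(-2) + 5*H))*s = (49 + (0*(-2) + 5*(-2)))*(-13/4) = (49 + (0 - 10))*(-13/4) = (49 - 10)*(-13/4) = 39*(-13/4) = -507/4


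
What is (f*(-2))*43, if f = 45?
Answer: -3870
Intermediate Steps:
(f*(-2))*43 = (45*(-2))*43 = -90*43 = -3870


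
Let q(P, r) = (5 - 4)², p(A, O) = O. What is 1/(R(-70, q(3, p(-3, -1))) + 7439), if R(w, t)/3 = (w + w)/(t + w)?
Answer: 23/171237 ≈ 0.00013432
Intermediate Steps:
q(P, r) = 1 (q(P, r) = 1² = 1)
R(w, t) = 6*w/(t + w) (R(w, t) = 3*((w + w)/(t + w)) = 3*((2*w)/(t + w)) = 3*(2*w/(t + w)) = 6*w/(t + w))
1/(R(-70, q(3, p(-3, -1))) + 7439) = 1/(6*(-70)/(1 - 70) + 7439) = 1/(6*(-70)/(-69) + 7439) = 1/(6*(-70)*(-1/69) + 7439) = 1/(140/23 + 7439) = 1/(171237/23) = 23/171237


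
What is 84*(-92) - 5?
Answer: -7733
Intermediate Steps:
84*(-92) - 5 = -7728 - 5 = -7733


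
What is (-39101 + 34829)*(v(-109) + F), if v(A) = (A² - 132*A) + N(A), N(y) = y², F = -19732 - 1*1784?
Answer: -71060448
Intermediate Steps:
F = -21516 (F = -19732 - 1784 = -21516)
v(A) = -132*A + 2*A² (v(A) = (A² - 132*A) + A² = -132*A + 2*A²)
(-39101 + 34829)*(v(-109) + F) = (-39101 + 34829)*(2*(-109)*(-66 - 109) - 21516) = -4272*(2*(-109)*(-175) - 21516) = -4272*(38150 - 21516) = -4272*16634 = -71060448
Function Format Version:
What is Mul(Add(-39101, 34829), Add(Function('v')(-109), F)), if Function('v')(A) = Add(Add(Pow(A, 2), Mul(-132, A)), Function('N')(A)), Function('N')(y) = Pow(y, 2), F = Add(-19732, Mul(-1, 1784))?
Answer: -71060448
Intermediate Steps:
F = -21516 (F = Add(-19732, -1784) = -21516)
Function('v')(A) = Add(Mul(-132, A), Mul(2, Pow(A, 2))) (Function('v')(A) = Add(Add(Pow(A, 2), Mul(-132, A)), Pow(A, 2)) = Add(Mul(-132, A), Mul(2, Pow(A, 2))))
Mul(Add(-39101, 34829), Add(Function('v')(-109), F)) = Mul(Add(-39101, 34829), Add(Mul(2, -109, Add(-66, -109)), -21516)) = Mul(-4272, Add(Mul(2, -109, -175), -21516)) = Mul(-4272, Add(38150, -21516)) = Mul(-4272, 16634) = -71060448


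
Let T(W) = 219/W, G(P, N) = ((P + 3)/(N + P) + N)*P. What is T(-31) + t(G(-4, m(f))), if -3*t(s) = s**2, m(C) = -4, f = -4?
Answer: -32419/372 ≈ -87.148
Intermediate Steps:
G(P, N) = P*(N + (3 + P)/(N + P)) (G(P, N) = ((3 + P)/(N + P) + N)*P = (N + (3 + P)/(N + P))*P = P*(N + (3 + P)/(N + P)))
t(s) = -s**2/3
T(-31) + t(G(-4, m(f))) = 219/(-31) - 16*(3 - 4 + (-4)**2 - 4*(-4))**2/(-4 - 4)**2/3 = 219*(-1/31) - (3 - 4 + 16 + 16)**2/4/3 = -219/31 - (-4*(-1/8)*31)**2/3 = -219/31 - (31/2)**2/3 = -219/31 - 1/3*961/4 = -219/31 - 961/12 = -32419/372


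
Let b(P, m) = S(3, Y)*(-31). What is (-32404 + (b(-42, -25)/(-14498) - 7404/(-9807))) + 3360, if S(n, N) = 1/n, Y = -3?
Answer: -4129423252453/142181886 ≈ -29043.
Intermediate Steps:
b(P, m) = -31/3
(-32404 + (b(-42, -25)/(-14498) - 7404/(-9807))) + 3360 = (-32404 + (-31/3/(-14498) - 7404/(-9807))) + 3360 = (-32404 + (-31/3*(-1/14498) - 7404*(-1/9807))) + 3360 = (-32404 + (31/43494 + 2468/3269)) + 3360 = (-32404 + 107444531/142181886) + 3360 = -4607154389413/142181886 + 3360 = -4129423252453/142181886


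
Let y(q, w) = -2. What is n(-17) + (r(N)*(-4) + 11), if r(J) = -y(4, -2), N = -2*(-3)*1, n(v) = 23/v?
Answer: 28/17 ≈ 1.6471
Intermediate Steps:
N = 6 (N = 6*1 = 6)
r(J) = 2 (r(J) = -1*(-2) = 2)
n(-17) + (r(N)*(-4) + 11) = 23/(-17) + (2*(-4) + 11) = 23*(-1/17) + (-8 + 11) = -23/17 + 3 = 28/17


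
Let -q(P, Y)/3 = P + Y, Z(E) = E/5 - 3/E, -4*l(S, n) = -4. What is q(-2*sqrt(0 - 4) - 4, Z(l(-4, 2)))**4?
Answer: -103523184/625 + 33312384*I/125 ≈ -1.6564e+5 + 2.665e+5*I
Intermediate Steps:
l(S, n) = 1 (l(S, n) = -1/4*(-4) = 1)
Z(E) = -3/E + E/5 (Z(E) = E*(1/5) - 3/E = E/5 - 3/E = -3/E + E/5)
q(P, Y) = -3*P - 3*Y (q(P, Y) = -3*(P + Y) = -3*P - 3*Y)
q(-2*sqrt(0 - 4) - 4, Z(l(-4, 2)))**4 = (-3*(-2*sqrt(0 - 4) - 4) - 3*(-3/1 + (1/5)*1))**4 = (-3*(-4*I - 4) - 3*(-3*1 + 1/5))**4 = (-3*(-4*I - 4) - 3*(-3 + 1/5))**4 = (-3*(-4*I - 4) - 3*(-14/5))**4 = (-3*(-4 - 4*I) + 42/5)**4 = ((12 + 12*I) + 42/5)**4 = (102/5 + 12*I)**4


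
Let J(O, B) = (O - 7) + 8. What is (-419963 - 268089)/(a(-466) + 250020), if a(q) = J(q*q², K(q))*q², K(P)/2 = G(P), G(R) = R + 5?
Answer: 172013/5493758734350 ≈ 3.1311e-8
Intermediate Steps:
G(R) = 5 + R
K(P) = 10 + 2*P (K(P) = 2*(5 + P) = 10 + 2*P)
J(O, B) = 1 + O (J(O, B) = (-7 + O) + 8 = 1 + O)
a(q) = q²*(1 + q³) (a(q) = (1 + q*q²)*q² = (1 + q³)*q² = q²*(1 + q³))
(-419963 - 268089)/(a(-466) + 250020) = (-419963 - 268089)/(((-466)² + (-466)⁵) + 250020) = -688052/((217156 - 21975035404576) + 250020) = -688052/(-21975035187420 + 250020) = -688052/(-21975034937400) = -688052*(-1/21975034937400) = 172013/5493758734350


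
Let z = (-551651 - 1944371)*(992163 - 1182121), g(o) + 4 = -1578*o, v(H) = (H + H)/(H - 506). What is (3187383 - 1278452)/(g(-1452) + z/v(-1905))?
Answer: 158109285/24851275988486 ≈ 6.3622e-6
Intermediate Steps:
v(H) = 2*H/(-506 + H) (v(H) = (2*H)/(-506 + H) = 2*H/(-506 + H))
g(o) = -4 - 1578*o
z = 474139347076 (z = -2496022*(-189958) = 474139347076)
(3187383 - 1278452)/(g(-1452) + z/v(-1905)) = (3187383 - 1278452)/((-4 - 1578*(-1452)) + 474139347076/((2*(-1905)/(-506 - 1905)))) = 1908931/((-4 + 2291256) + 474139347076/((2*(-1905)/(-2411)))) = 1908931/(2291252 + 474139347076/((2*(-1905)*(-1/2411)))) = 1908931/(2291252 + 474139347076/(3810/2411)) = 1908931/(2291252 + 474139347076*(2411/3810)) = 1908931/(2291252 + 571574982900118/1905) = 1908931/(571579347735178/1905) = 1908931*(1905/571579347735178) = 158109285/24851275988486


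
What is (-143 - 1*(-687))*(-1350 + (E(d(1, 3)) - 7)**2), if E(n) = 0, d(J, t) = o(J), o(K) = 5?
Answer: -707744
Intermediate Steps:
d(J, t) = 5
(-143 - 1*(-687))*(-1350 + (E(d(1, 3)) - 7)**2) = (-143 - 1*(-687))*(-1350 + (0 - 7)**2) = (-143 + 687)*(-1350 + (-7)**2) = 544*(-1350 + 49) = 544*(-1301) = -707744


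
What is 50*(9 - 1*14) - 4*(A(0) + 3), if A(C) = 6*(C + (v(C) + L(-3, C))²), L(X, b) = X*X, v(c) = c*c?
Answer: -2206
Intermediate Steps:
v(c) = c²
L(X, b) = X²
A(C) = 6*C + 6*(9 + C²)² (A(C) = 6*(C + (C² + (-3)²)²) = 6*(C + (C² + 9)²) = 6*(C + (9 + C²)²) = 6*C + 6*(9 + C²)²)
50*(9 - 1*14) - 4*(A(0) + 3) = 50*(9 - 1*14) - 4*((6*0 + 6*(9 + 0²)²) + 3) = 50*(9 - 14) - 4*((0 + 6*(9 + 0)²) + 3) = 50*(-5) - 4*((0 + 6*9²) + 3) = -250 - 4*((0 + 6*81) + 3) = -250 - 4*((0 + 486) + 3) = -250 - 4*(486 + 3) = -250 - 4*489 = -250 - 1956 = -2206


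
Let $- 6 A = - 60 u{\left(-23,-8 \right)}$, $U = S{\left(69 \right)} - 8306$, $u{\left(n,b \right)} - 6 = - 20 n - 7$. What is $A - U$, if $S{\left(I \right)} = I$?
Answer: $12827$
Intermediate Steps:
$u{\left(n,b \right)} = -1 - 20 n$ ($u{\left(n,b \right)} = 6 - \left(7 + 20 n\right) = -1 - 20 n$)
$U = -8237$ ($U = 69 - 8306 = -8237$)
$A = 4590$ ($A = - \frac{\left(-60\right) \left(-1 - -460\right)}{6} = - \frac{\left(-60\right) \left(-1 + 460\right)}{6} = - \frac{\left(-60\right) 459}{6} = \left(- \frac{1}{6}\right) \left(-27540\right) = 4590$)
$A - U = 4590 - -8237 = 4590 + 8237 = 12827$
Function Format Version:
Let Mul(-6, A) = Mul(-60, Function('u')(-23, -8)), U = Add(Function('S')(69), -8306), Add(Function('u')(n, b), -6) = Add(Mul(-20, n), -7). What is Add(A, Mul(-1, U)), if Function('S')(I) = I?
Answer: 12827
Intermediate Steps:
Function('u')(n, b) = Add(-1, Mul(-20, n)) (Function('u')(n, b) = Add(6, Add(Mul(-20, n), -7)) = Add(6, Add(-7, Mul(-20, n))) = Add(-1, Mul(-20, n)))
U = -8237 (U = Add(69, -8306) = -8237)
A = 4590 (A = Mul(Rational(-1, 6), Mul(-60, Add(-1, Mul(-20, -23)))) = Mul(Rational(-1, 6), Mul(-60, Add(-1, 460))) = Mul(Rational(-1, 6), Mul(-60, 459)) = Mul(Rational(-1, 6), -27540) = 4590)
Add(A, Mul(-1, U)) = Add(4590, Mul(-1, -8237)) = Add(4590, 8237) = 12827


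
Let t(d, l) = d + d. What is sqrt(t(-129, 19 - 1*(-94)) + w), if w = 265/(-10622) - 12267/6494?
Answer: 4*I*sqrt(4830885467193134)/17244817 ≈ 16.122*I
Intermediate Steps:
t(d, l) = 2*d
w = -33005246/17244817 (w = 265*(-1/10622) - 12267*1/6494 = -265/10622 - 12267/6494 = -33005246/17244817 ≈ -1.9139)
sqrt(t(-129, 19 - 1*(-94)) + w) = sqrt(2*(-129) - 33005246/17244817) = sqrt(-258 - 33005246/17244817) = sqrt(-4482168032/17244817) = 4*I*sqrt(4830885467193134)/17244817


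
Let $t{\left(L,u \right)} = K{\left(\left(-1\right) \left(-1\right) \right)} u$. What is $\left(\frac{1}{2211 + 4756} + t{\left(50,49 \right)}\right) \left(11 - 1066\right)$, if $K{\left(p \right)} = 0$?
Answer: $- \frac{1055}{6967} \approx -0.15143$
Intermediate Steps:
$t{\left(L,u \right)} = 0$ ($t{\left(L,u \right)} = 0 u = 0$)
$\left(\frac{1}{2211 + 4756} + t{\left(50,49 \right)}\right) \left(11 - 1066\right) = \left(\frac{1}{2211 + 4756} + 0\right) \left(11 - 1066\right) = \left(\frac{1}{6967} + 0\right) \left(-1055\right) = \frac{1}{6967} \left(-1055\right) = - \frac{1055}{6967}$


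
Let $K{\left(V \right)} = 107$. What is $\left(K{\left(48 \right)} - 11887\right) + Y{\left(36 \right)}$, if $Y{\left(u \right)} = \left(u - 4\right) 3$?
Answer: $-11684$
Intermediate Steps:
$Y{\left(u \right)} = -12 + 3 u$ ($Y{\left(u \right)} = \left(-4 + u\right) 3 = -12 + 3 u$)
$\left(K{\left(48 \right)} - 11887\right) + Y{\left(36 \right)} = \left(107 - 11887\right) + \left(-12 + 3 \cdot 36\right) = \left(107 - 11887\right) + \left(-12 + 108\right) = \left(107 - 11887\right) + 96 = -11780 + 96 = -11684$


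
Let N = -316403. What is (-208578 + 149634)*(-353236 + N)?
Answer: 39471201216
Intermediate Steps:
(-208578 + 149634)*(-353236 + N) = (-208578 + 149634)*(-353236 - 316403) = -58944*(-669639) = 39471201216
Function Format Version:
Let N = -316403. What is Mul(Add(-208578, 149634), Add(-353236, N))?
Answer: 39471201216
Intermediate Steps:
Mul(Add(-208578, 149634), Add(-353236, N)) = Mul(Add(-208578, 149634), Add(-353236, -316403)) = Mul(-58944, -669639) = 39471201216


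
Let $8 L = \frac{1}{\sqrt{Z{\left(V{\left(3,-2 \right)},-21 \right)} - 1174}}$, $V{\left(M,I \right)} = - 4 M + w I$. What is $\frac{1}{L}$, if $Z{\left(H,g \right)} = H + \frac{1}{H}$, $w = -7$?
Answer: $4 i \sqrt{4686} \approx 273.82 i$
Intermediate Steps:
$V{\left(M,I \right)} = - 7 I - 4 M$ ($V{\left(M,I \right)} = - 4 M - 7 I = - 7 I - 4 M$)
$L = - \frac{i \sqrt{4686}}{18744}$ ($L = \frac{1}{8 \sqrt{\left(\left(\left(-7\right) \left(-2\right) - 12\right) + \frac{1}{\left(-7\right) \left(-2\right) - 12}\right) - 1174}} = \frac{1}{8 \sqrt{\left(\left(14 - 12\right) + \frac{1}{14 - 12}\right) - 1174}} = \frac{1}{8 \sqrt{\left(2 + \frac{1}{2}\right) - 1174}} = \frac{1}{8 \sqrt{\frac{5}{2} - 1174}} = \frac{1}{8 \sqrt{- \frac{2343}{2}}} = \frac{1}{8 \frac{i \sqrt{4686}}{2}} = \frac{\left(- \frac{1}{2343}\right) i \sqrt{4686}}{8} = - \frac{i \sqrt{4686}}{18744} \approx - 0.0036521 i$)
$\frac{1}{L} = \frac{1}{\left(- \frac{1}{18744}\right) i \sqrt{4686}} = 4 i \sqrt{4686}$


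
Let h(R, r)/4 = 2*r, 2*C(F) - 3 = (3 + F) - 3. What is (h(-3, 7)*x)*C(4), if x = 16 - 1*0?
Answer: 3136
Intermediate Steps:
C(F) = 3/2 + F/2 (C(F) = 3/2 + ((3 + F) - 3)/2 = 3/2 + F/2)
h(R, r) = 8*r (h(R, r) = 4*(2*r) = 8*r)
x = 16 (x = 16 + 0 = 16)
(h(-3, 7)*x)*C(4) = ((8*7)*16)*(3/2 + (½)*4) = (56*16)*(3/2 + 2) = 896*(7/2) = 3136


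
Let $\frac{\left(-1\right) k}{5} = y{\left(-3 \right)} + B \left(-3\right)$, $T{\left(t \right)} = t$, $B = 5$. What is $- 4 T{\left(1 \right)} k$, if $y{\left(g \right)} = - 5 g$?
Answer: $0$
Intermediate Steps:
$k = 0$ ($k = - 5 \left(\left(-5\right) \left(-3\right) + 5 \left(-3\right)\right) = - 5 \left(15 - 15\right) = \left(-5\right) 0 = 0$)
$- 4 T{\left(1 \right)} k = \left(-4\right) 1 \cdot 0 = \left(-4\right) 0 = 0$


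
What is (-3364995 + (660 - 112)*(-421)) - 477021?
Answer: -4072724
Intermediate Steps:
(-3364995 + (660 - 112)*(-421)) - 477021 = (-3364995 + 548*(-421)) - 477021 = (-3364995 - 230708) - 477021 = -3595703 - 477021 = -4072724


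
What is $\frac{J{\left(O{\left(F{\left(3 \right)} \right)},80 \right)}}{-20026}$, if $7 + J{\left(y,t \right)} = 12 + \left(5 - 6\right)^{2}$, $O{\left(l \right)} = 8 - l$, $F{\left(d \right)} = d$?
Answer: $- \frac{3}{10013} \approx -0.00029961$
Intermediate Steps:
$J{\left(y,t \right)} = 6$ ($J{\left(y,t \right)} = -7 + \left(12 + \left(5 - 6\right)^{2}\right) = -7 + \left(12 + \left(-1\right)^{2}\right) = -7 + \left(12 + 1\right) = -7 + 13 = 6$)
$\frac{J{\left(O{\left(F{\left(3 \right)} \right)},80 \right)}}{-20026} = \frac{6}{-20026} = 6 \left(- \frac{1}{20026}\right) = - \frac{3}{10013}$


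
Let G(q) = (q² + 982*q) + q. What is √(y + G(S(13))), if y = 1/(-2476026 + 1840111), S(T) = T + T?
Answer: √10608711832824735/635915 ≈ 161.97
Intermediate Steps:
S(T) = 2*T
G(q) = q² + 983*q
y = -1/635915 (y = 1/(-635915) = -1/635915 ≈ -1.5725e-6)
√(y + G(S(13))) = √(-1/635915 + (2*13)*(983 + 2*13)) = √(-1/635915 + 26*(983 + 26)) = √(-1/635915 + 26*1009) = √(-1/635915 + 26234) = √(16682594109/635915) = √10608711832824735/635915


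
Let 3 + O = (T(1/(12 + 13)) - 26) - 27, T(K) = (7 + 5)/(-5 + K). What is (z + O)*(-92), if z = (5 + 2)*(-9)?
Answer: 346288/31 ≈ 11171.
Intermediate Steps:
z = -63 (z = 7*(-9) = -63)
T(K) = 12/(-5 + K)
O = -1811/31 (O = -3 + ((12/(-5 + 1/(12 + 13)) - 26) - 27) = -3 + ((12/(-5 + 1/25) - 26) - 27) = -3 + ((12/(-124/25) - 26) - 27) = -3 + ((12*(-25/124) - 26) - 27) = -3 + ((-75/31 - 26) - 27) = -3 + (-881/31 - 27) = -3 - 1718/31 = -1811/31 ≈ -58.419)
(z + O)*(-92) = (-63 - 1811/31)*(-92) = -3764/31*(-92) = 346288/31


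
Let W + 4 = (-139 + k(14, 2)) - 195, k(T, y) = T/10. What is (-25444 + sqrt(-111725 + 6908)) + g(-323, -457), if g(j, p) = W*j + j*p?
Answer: 1154444/5 + I*sqrt(104817) ≈ 2.3089e+5 + 323.75*I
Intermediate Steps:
k(T, y) = T/10 (k(T, y) = T*(1/10) = T/10)
W = -1683/5 (W = -4 + ((-139 + (1/10)*14) - 195) = -4 + ((-139 + 7/5) - 195) = -4 + (-688/5 - 195) = -4 - 1663/5 = -1683/5 ≈ -336.60)
g(j, p) = -1683*j/5 + j*p
(-25444 + sqrt(-111725 + 6908)) + g(-323, -457) = (-25444 + sqrt(-111725 + 6908)) + (1/5)*(-323)*(-1683 + 5*(-457)) = (-25444 + sqrt(-104817)) + (1/5)*(-323)*(-1683 - 2285) = (-25444 + I*sqrt(104817)) + (1/5)*(-323)*(-3968) = (-25444 + I*sqrt(104817)) + 1281664/5 = 1154444/5 + I*sqrt(104817)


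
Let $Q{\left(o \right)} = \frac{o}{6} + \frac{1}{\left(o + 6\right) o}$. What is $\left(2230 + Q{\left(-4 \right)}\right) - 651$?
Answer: $\frac{37877}{24} \approx 1578.2$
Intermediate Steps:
$Q{\left(o \right)} = \frac{o}{6} + \frac{1}{o \left(6 + o\right)}$ ($Q{\left(o \right)} = o \frac{1}{6} + \frac{1}{\left(6 + o\right) o} = \frac{o}{6} + \frac{1}{o \left(6 + o\right)}$)
$\left(2230 + Q{\left(-4 \right)}\right) - 651 = \left(2230 + \frac{1 + \left(-4\right)^{2} + \frac{\left(-4\right)^{3}}{6}}{\left(-4\right) \left(6 - 4\right)}\right) - 651 = \left(2230 - \frac{1 + 16 + \frac{1}{6} \left(-64\right)}{4 \cdot 2}\right) - 651 = \left(2230 - \frac{1 + 16 - \frac{32}{3}}{8}\right) - 651 = \left(2230 - \frac{1}{8} \cdot \frac{19}{3}\right) - 651 = \left(2230 - \frac{19}{24}\right) - 651 = \frac{53501}{24} - 651 = \frac{37877}{24}$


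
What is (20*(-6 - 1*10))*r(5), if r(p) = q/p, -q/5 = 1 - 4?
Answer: -960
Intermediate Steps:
q = 15 (q = -5*(1 - 4) = -5*(-3) = 15)
r(p) = 15/p
(20*(-6 - 1*10))*r(5) = (20*(-6 - 1*10))*(15/5) = (20*(-6 - 10))*(15*(1/5)) = (20*(-16))*3 = -320*3 = -960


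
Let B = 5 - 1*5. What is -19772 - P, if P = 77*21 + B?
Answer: -21389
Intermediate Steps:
B = 0 (B = 5 - 5 = 0)
P = 1617 (P = 77*21 + 0 = 1617 + 0 = 1617)
-19772 - P = -19772 - 1*1617 = -19772 - 1617 = -21389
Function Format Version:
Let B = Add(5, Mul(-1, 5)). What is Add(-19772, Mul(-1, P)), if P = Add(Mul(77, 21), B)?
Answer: -21389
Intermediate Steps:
B = 0 (B = Add(5, -5) = 0)
P = 1617 (P = Add(Mul(77, 21), 0) = Add(1617, 0) = 1617)
Add(-19772, Mul(-1, P)) = Add(-19772, Mul(-1, 1617)) = Add(-19772, -1617) = -21389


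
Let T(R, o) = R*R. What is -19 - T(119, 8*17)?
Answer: -14180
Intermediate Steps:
T(R, o) = R**2
-19 - T(119, 8*17) = -19 - 1*119**2 = -19 - 1*14161 = -19 - 14161 = -14180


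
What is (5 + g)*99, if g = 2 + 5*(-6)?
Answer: -2277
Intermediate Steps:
g = -28 (g = 2 - 30 = -28)
(5 + g)*99 = (5 - 28)*99 = -23*99 = -2277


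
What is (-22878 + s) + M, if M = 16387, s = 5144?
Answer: -1347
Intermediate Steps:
(-22878 + s) + M = (-22878 + 5144) + 16387 = -17734 + 16387 = -1347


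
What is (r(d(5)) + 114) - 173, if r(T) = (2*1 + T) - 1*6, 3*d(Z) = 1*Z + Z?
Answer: -179/3 ≈ -59.667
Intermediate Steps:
d(Z) = 2*Z/3 (d(Z) = (1*Z + Z)/3 = (Z + Z)/3 = (2*Z)/3 = 2*Z/3)
r(T) = -4 + T (r(T) = (2 + T) - 6 = -4 + T)
(r(d(5)) + 114) - 173 = ((-4 + (2/3)*5) + 114) - 173 = ((-4 + 10/3) + 114) - 173 = (-2/3 + 114) - 173 = 340/3 - 173 = -179/3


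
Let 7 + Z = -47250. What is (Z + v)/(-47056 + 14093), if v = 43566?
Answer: 3691/32963 ≈ 0.11197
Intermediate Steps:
Z = -47257 (Z = -7 - 47250 = -47257)
(Z + v)/(-47056 + 14093) = (-47257 + 43566)/(-47056 + 14093) = -3691/(-32963) = -3691*(-1/32963) = 3691/32963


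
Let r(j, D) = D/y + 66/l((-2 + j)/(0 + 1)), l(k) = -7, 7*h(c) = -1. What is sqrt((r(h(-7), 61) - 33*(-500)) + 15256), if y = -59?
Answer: sqrt(5414804591)/413 ≈ 178.17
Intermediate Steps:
h(c) = -1/7 (h(c) = (1/7)*(-1) = -1/7)
r(j, D) = -66/7 - D/59 (r(j, D) = D/(-59) + 66/(-7) = D*(-1/59) + 66*(-1/7) = -D/59 - 66/7 = -66/7 - D/59)
sqrt((r(h(-7), 61) - 33*(-500)) + 15256) = sqrt(((-66/7 - 1/59*61) - 33*(-500)) + 15256) = sqrt(((-66/7 - 61/59) - 1*(-16500)) + 15256) = sqrt((-4321/413 + 16500) + 15256) = sqrt(6810179/413 + 15256) = sqrt(13110907/413) = sqrt(5414804591)/413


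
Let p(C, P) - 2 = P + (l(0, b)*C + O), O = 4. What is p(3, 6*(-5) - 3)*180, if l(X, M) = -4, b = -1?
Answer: -7020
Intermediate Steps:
p(C, P) = 6 + P - 4*C (p(C, P) = 2 + (P + (-4*C + 4)) = 2 + (P + (4 - 4*C)) = 2 + (4 + P - 4*C) = 6 + P - 4*C)
p(3, 6*(-5) - 3)*180 = (6 + (6*(-5) - 3) - 4*3)*180 = (6 + (-30 - 3) - 12)*180 = (6 - 33 - 12)*180 = -39*180 = -7020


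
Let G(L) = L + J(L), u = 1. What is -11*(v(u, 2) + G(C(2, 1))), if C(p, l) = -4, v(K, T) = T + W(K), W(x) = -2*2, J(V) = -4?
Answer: 110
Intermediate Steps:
W(x) = -4
v(K, T) = -4 + T (v(K, T) = T - 4 = -4 + T)
G(L) = -4 + L (G(L) = L - 4 = -4 + L)
-11*(v(u, 2) + G(C(2, 1))) = -11*((-4 + 2) + (-4 - 4)) = -11*(-2 - 8) = -11*(-10) = 110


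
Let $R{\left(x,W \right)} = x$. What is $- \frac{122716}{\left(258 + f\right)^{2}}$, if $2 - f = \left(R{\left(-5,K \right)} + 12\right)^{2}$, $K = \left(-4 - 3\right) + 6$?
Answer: $- \frac{122716}{44521} \approx -2.7564$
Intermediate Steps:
$K = -1$ ($K = -7 + 6 = -1$)
$f = -47$ ($f = 2 - \left(-5 + 12\right)^{2} = 2 - 7^{2} = 2 - 49 = -47$)
$- \frac{122716}{\left(258 + f\right)^{2}} = - \frac{122716}{\left(258 - 47\right)^{2}} = - \frac{122716}{211^{2}} = - \frac{122716}{44521}$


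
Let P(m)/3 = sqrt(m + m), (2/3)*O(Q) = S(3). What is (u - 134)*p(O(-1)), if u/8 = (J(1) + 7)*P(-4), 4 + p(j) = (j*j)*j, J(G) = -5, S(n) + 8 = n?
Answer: 228269/4 - 40884*I*sqrt(2) ≈ 57067.0 - 57819.0*I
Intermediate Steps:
S(n) = -8 + n
O(Q) = -15/2 (O(Q) = 3*(-8 + 3)/2 = (3/2)*(-5) = -15/2)
P(m) = 3*sqrt(2)*sqrt(m) (P(m) = 3*sqrt(m + m) = 3*sqrt(2*m) = 3*(sqrt(2)*sqrt(m)) = 3*sqrt(2)*sqrt(m))
p(j) = -4 + j**3 (p(j) = -4 + (j*j)*j = -4 + j**2*j = -4 + j**3)
u = 96*I*sqrt(2) (u = 8*((-5 + 7)*(3*sqrt(2)*sqrt(-4))) = 8*(2*(3*sqrt(2)*(2*I))) = 8*(2*(6*I*sqrt(2))) = 8*(12*I*sqrt(2)) = 96*I*sqrt(2) ≈ 135.76*I)
(u - 134)*p(O(-1)) = (96*I*sqrt(2) - 134)*(-4 + (-15/2)**3) = (-134 + 96*I*sqrt(2))*(-4 - 3375/8) = (-134 + 96*I*sqrt(2))*(-3407/8) = 228269/4 - 40884*I*sqrt(2)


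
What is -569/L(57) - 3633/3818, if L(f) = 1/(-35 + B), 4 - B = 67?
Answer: 212895683/3818 ≈ 55761.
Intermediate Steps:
B = -63 (B = 4 - 1*67 = 4 - 67 = -63)
L(f) = -1/98 (L(f) = 1/(-35 - 63) = 1/(-98) = -1/98)
-569/L(57) - 3633/3818 = -569/(-1/98) - 3633/3818 = -569*(-98) - 3633*1/3818 = 55762 - 3633/3818 = 212895683/3818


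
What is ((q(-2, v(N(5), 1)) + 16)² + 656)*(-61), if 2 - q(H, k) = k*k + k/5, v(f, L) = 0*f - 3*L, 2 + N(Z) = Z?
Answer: -1140944/25 ≈ -45638.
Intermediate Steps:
N(Z) = -2 + Z
v(f, L) = -3*L (v(f, L) = 0 - 3*L = -3*L)
q(H, k) = 2 - k² - k/5 (q(H, k) = 2 - (k*k + k/5) = 2 - (k² + k*(⅕)) = 2 - (k² + k/5) = 2 + (-k² - k/5) = 2 - k² - k/5)
((q(-2, v(N(5), 1)) + 16)² + 656)*(-61) = (((2 - (-3*1)² - (-3)/5) + 16)² + 656)*(-61) = (((2 - 1*(-3)² - ⅕*(-3)) + 16)² + 656)*(-61) = (((2 - 1*9 + ⅗) + 16)² + 656)*(-61) = (((2 - 9 + ⅗) + 16)² + 656)*(-61) = ((-32/5 + 16)² + 656)*(-61) = ((48/5)² + 656)*(-61) = (2304/25 + 656)*(-61) = (18704/25)*(-61) = -1140944/25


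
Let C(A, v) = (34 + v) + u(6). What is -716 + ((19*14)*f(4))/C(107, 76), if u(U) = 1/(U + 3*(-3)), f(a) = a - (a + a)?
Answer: -34108/47 ≈ -725.70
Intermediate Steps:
f(a) = -a (f(a) = a - 2*a = -a)
u(U) = 1/(-9 + U) (u(U) = 1/(U - 9) = 1/(-9 + U))
C(A, v) = 101/3 + v (C(A, v) = (34 + v) + 1/(-9 + 6) = (34 + v) + 1/(-3) = (34 + v) - ⅓ = 101/3 + v)
-716 + ((19*14)*f(4))/C(107, 76) = -716 + ((19*14)*(-1*4))/(101/3 + 76) = -716 + (266*(-4))/(329/3) = -716 - 1064*3/329 = -716 - 456/47 = -34108/47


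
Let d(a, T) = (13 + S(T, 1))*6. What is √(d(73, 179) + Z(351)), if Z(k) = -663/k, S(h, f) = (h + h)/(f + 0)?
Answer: √20017/3 ≈ 47.160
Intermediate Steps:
S(h, f) = 2*h/f (S(h, f) = (2*h)/f = 2*h/f)
d(a, T) = 78 + 12*T (d(a, T) = (13 + 2*T/1)*6 = (13 + 2*T*1)*6 = (13 + 2*T)*6 = 78 + 12*T)
√(d(73, 179) + Z(351)) = √((78 + 12*179) - 663/351) = √((78 + 2148) - 663*1/351) = √(2226 - 17/9) = √(20017/9) = √20017/3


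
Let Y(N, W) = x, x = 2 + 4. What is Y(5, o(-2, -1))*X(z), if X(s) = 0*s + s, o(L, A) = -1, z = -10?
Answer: -60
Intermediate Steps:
x = 6
Y(N, W) = 6
X(s) = s (X(s) = 0 + s = s)
Y(5, o(-2, -1))*X(z) = 6*(-10) = -60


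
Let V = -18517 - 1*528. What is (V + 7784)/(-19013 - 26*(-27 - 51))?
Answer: 11261/16985 ≈ 0.66300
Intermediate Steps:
V = -19045 (V = -18517 - 528 = -19045)
(V + 7784)/(-19013 - 26*(-27 - 51)) = (-19045 + 7784)/(-19013 - 26*(-27 - 51)) = -11261/(-19013 - 26*(-78)) = -11261/(-19013 + 2028) = -11261/(-16985) = -11261*(-1/16985) = 11261/16985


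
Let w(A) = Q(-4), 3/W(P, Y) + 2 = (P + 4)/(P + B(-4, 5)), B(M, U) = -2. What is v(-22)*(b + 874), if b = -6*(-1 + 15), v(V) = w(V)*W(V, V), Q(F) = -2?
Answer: 3792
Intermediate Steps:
W(P, Y) = 3/(-2 + (4 + P)/(-2 + P)) (W(P, Y) = 3/(-2 + (P + 4)/(P - 2)) = 3/(-2 + (4 + P)/(-2 + P)))
w(A) = -2
v(V) = -6*(2 - V)/(-8 + V)
b = -84 (b = -6*14 = -84)
v(-22)*(b + 874) = (6*(-2 - 22)/(-8 - 22))*(-84 + 874) = (6*(-24)/(-30))*790 = (6*(-1/30)*(-24))*790 = (24/5)*790 = 3792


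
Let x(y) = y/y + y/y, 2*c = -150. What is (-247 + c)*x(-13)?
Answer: -644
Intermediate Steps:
c = -75 (c = (1/2)*(-150) = -75)
x(y) = 2 (x(y) = 1 + 1 = 2)
(-247 + c)*x(-13) = (-247 - 75)*2 = -322*2 = -644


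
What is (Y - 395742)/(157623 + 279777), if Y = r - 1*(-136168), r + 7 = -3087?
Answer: -21889/36450 ≈ -0.60052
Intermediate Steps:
r = -3094 (r = -7 - 3087 = -3094)
Y = 133074 (Y = -3094 - 1*(-136168) = -3094 + 136168 = 133074)
(Y - 395742)/(157623 + 279777) = (133074 - 395742)/(157623 + 279777) = -262668/437400 = -262668*1/437400 = -21889/36450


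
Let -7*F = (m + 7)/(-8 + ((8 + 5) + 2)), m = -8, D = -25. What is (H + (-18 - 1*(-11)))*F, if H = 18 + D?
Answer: -2/7 ≈ -0.28571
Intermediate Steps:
H = -7 (H = 18 - 25 = -7)
F = 1/49 (F = -(-8 + 7)/(7*(-8 + ((8 + 5) + 2))) = -(-1)/(7*(-8 + (13 + 2))) = -(-1)/(7*(-8 + 15)) = -(-1)/(7*7) = -⅐*(-⅐) = 1/49 ≈ 0.020408)
(H + (-18 - 1*(-11)))*F = (-7 + (-18 - 1*(-11)))*(1/49) = (-7 + (-18 + 11))*(1/49) = (-7 - 7)*(1/49) = -14*1/49 = -2/7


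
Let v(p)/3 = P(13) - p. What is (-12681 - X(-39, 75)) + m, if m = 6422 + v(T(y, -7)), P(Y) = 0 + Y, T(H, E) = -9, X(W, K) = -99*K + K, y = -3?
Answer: 1157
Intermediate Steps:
X(W, K) = -98*K
P(Y) = Y
v(p) = 39 - 3*p (v(p) = 3*(13 - p) = 39 - 3*p)
m = 6488 (m = 6422 + (39 - 3*(-9)) = 6422 + (39 + 27) = 6422 + 66 = 6488)
(-12681 - X(-39, 75)) + m = (-12681 - (-98)*75) + 6488 = (-12681 - 1*(-7350)) + 6488 = (-12681 + 7350) + 6488 = -5331 + 6488 = 1157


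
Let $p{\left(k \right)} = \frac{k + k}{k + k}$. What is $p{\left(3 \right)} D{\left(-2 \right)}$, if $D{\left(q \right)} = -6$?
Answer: $-6$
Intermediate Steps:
$p{\left(k \right)} = 1$ ($p{\left(k \right)} = \frac{2 k}{2 k} = 2 k \frac{1}{2 k} = 1$)
$p{\left(3 \right)} D{\left(-2 \right)} = 1 \left(-6\right) = -6$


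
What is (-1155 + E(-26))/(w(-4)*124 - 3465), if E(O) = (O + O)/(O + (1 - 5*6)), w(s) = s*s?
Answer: 63473/81455 ≈ 0.77924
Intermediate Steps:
w(s) = s**2
E(O) = 2*O/(-29 + O) (E(O) = (2*O)/(O + (1 - 30)) = (2*O)/(O - 29) = (2*O)/(-29 + O) = 2*O/(-29 + O))
(-1155 + E(-26))/(w(-4)*124 - 3465) = (-1155 + 2*(-26)/(-29 - 26))/((-4)**2*124 - 3465) = (-1155 + 2*(-26)/(-55))/(16*124 - 3465) = (-1155 + 2*(-26)*(-1/55))/(1984 - 3465) = (-1155 + 52/55)/(-1481) = -63473/55*(-1/1481) = 63473/81455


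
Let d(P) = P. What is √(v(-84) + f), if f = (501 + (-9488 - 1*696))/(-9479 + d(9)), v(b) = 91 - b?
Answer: √15785855510/9470 ≈ 13.267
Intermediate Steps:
f = 9683/9470 (f = (501 + (-9488 - 1*696))/(-9479 + 9) = (501 + (-9488 - 696))/(-9470) = (501 - 10184)*(-1/9470) = -9683*(-1/9470) = 9683/9470 ≈ 1.0225)
√(v(-84) + f) = √((91 - 1*(-84)) + 9683/9470) = √((91 + 84) + 9683/9470) = √(175 + 9683/9470) = √(1666933/9470) = √15785855510/9470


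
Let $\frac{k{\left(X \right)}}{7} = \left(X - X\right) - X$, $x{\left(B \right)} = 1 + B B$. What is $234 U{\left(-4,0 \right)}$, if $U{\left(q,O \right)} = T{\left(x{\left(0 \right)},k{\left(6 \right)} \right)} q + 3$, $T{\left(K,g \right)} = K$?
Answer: $-234$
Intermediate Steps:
$x{\left(B \right)} = 1 + B^{2}$
$k{\left(X \right)} = - 7 X$ ($k{\left(X \right)} = 7 \left(\left(X - X\right) - X\right) = 7 \left(0 - X\right) = 7 \left(- X\right) = - 7 X$)
$U{\left(q,O \right)} = 3 + q$ ($U{\left(q,O \right)} = \left(1 + 0^{2}\right) q + 3 = \left(1 + 0\right) q + 3 = 1 q + 3 = q + 3 = 3 + q$)
$234 U{\left(-4,0 \right)} = 234 \left(3 - 4\right) = 234 \left(-1\right) = -234$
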